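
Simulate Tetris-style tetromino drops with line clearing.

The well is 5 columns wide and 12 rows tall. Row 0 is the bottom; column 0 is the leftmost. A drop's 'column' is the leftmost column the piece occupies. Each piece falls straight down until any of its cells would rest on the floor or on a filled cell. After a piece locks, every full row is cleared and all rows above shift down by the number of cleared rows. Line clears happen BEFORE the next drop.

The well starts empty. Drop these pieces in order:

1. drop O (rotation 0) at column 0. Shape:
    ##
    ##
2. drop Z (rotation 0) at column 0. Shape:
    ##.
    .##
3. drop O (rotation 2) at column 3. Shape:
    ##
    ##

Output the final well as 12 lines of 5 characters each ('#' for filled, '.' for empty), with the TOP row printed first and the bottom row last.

Answer: .....
.....
.....
.....
.....
.....
.....
.....
##...
.##..
##.##
##.##

Derivation:
Drop 1: O rot0 at col 0 lands with bottom-row=0; cleared 0 line(s) (total 0); column heights now [2 2 0 0 0], max=2
Drop 2: Z rot0 at col 0 lands with bottom-row=2; cleared 0 line(s) (total 0); column heights now [4 4 3 0 0], max=4
Drop 3: O rot2 at col 3 lands with bottom-row=0; cleared 0 line(s) (total 0); column heights now [4 4 3 2 2], max=4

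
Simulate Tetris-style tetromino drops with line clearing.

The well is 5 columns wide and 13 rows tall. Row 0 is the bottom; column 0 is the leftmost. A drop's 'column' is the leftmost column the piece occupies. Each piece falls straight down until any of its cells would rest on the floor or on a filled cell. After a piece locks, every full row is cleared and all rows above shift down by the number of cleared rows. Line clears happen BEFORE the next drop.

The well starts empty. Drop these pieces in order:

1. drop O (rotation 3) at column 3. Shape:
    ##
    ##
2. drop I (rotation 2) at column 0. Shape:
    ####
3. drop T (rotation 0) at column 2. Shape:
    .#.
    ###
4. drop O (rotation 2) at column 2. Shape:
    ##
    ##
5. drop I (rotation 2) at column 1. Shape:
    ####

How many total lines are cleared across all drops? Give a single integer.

Answer: 0

Derivation:
Drop 1: O rot3 at col 3 lands with bottom-row=0; cleared 0 line(s) (total 0); column heights now [0 0 0 2 2], max=2
Drop 2: I rot2 at col 0 lands with bottom-row=2; cleared 0 line(s) (total 0); column heights now [3 3 3 3 2], max=3
Drop 3: T rot0 at col 2 lands with bottom-row=3; cleared 0 line(s) (total 0); column heights now [3 3 4 5 4], max=5
Drop 4: O rot2 at col 2 lands with bottom-row=5; cleared 0 line(s) (total 0); column heights now [3 3 7 7 4], max=7
Drop 5: I rot2 at col 1 lands with bottom-row=7; cleared 0 line(s) (total 0); column heights now [3 8 8 8 8], max=8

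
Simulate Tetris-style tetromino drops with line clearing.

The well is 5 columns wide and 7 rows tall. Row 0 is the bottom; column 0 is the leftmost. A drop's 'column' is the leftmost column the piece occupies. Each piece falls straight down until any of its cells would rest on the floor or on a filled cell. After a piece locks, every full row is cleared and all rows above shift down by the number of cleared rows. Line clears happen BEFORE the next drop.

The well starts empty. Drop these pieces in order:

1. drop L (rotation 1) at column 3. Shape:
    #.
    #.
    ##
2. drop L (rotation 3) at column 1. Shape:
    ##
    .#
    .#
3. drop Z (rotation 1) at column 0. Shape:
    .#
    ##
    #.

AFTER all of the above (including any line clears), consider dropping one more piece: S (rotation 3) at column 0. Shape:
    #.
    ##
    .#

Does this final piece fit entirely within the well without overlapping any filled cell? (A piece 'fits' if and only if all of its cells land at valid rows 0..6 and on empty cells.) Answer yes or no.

Drop 1: L rot1 at col 3 lands with bottom-row=0; cleared 0 line(s) (total 0); column heights now [0 0 0 3 1], max=3
Drop 2: L rot3 at col 1 lands with bottom-row=0; cleared 0 line(s) (total 0); column heights now [0 3 3 3 1], max=3
Drop 3: Z rot1 at col 0 lands with bottom-row=2; cleared 0 line(s) (total 0); column heights now [4 5 3 3 1], max=5
Test piece S rot3 at col 0 (width 2): heights before test = [4 5 3 3 1]; fits = False

Answer: no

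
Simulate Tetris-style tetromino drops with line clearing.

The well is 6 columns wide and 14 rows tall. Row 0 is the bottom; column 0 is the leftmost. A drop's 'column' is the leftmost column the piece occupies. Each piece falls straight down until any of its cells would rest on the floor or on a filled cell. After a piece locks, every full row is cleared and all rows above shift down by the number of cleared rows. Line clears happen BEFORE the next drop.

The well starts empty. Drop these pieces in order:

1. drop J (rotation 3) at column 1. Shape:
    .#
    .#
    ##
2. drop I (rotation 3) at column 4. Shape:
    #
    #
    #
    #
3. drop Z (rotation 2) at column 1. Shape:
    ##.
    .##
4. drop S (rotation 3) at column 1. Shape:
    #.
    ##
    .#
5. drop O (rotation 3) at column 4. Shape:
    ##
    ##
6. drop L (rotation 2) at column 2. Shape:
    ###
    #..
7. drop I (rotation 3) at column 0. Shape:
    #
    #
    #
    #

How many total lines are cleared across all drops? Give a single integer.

Drop 1: J rot3 at col 1 lands with bottom-row=0; cleared 0 line(s) (total 0); column heights now [0 1 3 0 0 0], max=3
Drop 2: I rot3 at col 4 lands with bottom-row=0; cleared 0 line(s) (total 0); column heights now [0 1 3 0 4 0], max=4
Drop 3: Z rot2 at col 1 lands with bottom-row=3; cleared 0 line(s) (total 0); column heights now [0 5 5 4 4 0], max=5
Drop 4: S rot3 at col 1 lands with bottom-row=5; cleared 0 line(s) (total 0); column heights now [0 8 7 4 4 0], max=8
Drop 5: O rot3 at col 4 lands with bottom-row=4; cleared 0 line(s) (total 0); column heights now [0 8 7 4 6 6], max=8
Drop 6: L rot2 at col 2 lands with bottom-row=7; cleared 0 line(s) (total 0); column heights now [0 8 9 9 9 6], max=9
Drop 7: I rot3 at col 0 lands with bottom-row=0; cleared 0 line(s) (total 0); column heights now [4 8 9 9 9 6], max=9

Answer: 0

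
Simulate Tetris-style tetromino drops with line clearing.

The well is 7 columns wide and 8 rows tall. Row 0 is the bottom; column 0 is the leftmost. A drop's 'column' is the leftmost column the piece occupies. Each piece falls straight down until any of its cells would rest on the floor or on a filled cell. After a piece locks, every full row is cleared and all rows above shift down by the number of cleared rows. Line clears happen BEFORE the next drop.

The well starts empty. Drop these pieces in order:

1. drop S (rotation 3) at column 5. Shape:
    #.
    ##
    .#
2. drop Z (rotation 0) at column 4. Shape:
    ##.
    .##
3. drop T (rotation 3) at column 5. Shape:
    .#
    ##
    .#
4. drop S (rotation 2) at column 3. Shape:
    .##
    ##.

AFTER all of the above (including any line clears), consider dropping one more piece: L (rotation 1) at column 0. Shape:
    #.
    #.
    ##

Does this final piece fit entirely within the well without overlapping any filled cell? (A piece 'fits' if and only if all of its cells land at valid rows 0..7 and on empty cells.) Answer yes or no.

Answer: yes

Derivation:
Drop 1: S rot3 at col 5 lands with bottom-row=0; cleared 0 line(s) (total 0); column heights now [0 0 0 0 0 3 2], max=3
Drop 2: Z rot0 at col 4 lands with bottom-row=3; cleared 0 line(s) (total 0); column heights now [0 0 0 0 5 5 4], max=5
Drop 3: T rot3 at col 5 lands with bottom-row=4; cleared 0 line(s) (total 0); column heights now [0 0 0 0 5 6 7], max=7
Drop 4: S rot2 at col 3 lands with bottom-row=5; cleared 0 line(s) (total 0); column heights now [0 0 0 6 7 7 7], max=7
Test piece L rot1 at col 0 (width 2): heights before test = [0 0 0 6 7 7 7]; fits = True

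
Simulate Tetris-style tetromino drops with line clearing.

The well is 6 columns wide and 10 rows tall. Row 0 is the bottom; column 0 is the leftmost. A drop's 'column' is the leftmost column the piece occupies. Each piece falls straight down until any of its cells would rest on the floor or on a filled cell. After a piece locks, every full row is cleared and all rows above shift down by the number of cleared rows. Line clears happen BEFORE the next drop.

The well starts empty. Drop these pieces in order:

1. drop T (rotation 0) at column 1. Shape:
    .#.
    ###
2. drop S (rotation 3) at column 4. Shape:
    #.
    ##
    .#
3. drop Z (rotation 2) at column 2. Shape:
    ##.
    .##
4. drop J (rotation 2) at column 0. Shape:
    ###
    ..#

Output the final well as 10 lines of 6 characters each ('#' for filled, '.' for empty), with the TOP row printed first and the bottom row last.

Drop 1: T rot0 at col 1 lands with bottom-row=0; cleared 0 line(s) (total 0); column heights now [0 1 2 1 0 0], max=2
Drop 2: S rot3 at col 4 lands with bottom-row=0; cleared 0 line(s) (total 0); column heights now [0 1 2 1 3 2], max=3
Drop 3: Z rot2 at col 2 lands with bottom-row=3; cleared 0 line(s) (total 0); column heights now [0 1 5 5 4 2], max=5
Drop 4: J rot2 at col 0 lands with bottom-row=5; cleared 0 line(s) (total 0); column heights now [7 7 7 5 4 2], max=7

Answer: ......
......
......
###...
..#...
..##..
...##.
....#.
..#.##
.###.#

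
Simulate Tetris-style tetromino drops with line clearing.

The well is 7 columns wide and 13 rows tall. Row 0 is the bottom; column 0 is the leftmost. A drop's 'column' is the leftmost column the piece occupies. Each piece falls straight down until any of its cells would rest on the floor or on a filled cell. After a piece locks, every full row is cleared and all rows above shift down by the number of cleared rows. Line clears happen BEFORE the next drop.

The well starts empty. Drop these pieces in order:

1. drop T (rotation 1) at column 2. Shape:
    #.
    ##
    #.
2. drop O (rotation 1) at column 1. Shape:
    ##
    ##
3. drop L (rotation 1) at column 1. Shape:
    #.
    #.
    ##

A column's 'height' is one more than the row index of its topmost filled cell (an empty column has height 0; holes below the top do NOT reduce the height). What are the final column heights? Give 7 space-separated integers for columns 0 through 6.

Answer: 0 8 6 2 0 0 0

Derivation:
Drop 1: T rot1 at col 2 lands with bottom-row=0; cleared 0 line(s) (total 0); column heights now [0 0 3 2 0 0 0], max=3
Drop 2: O rot1 at col 1 lands with bottom-row=3; cleared 0 line(s) (total 0); column heights now [0 5 5 2 0 0 0], max=5
Drop 3: L rot1 at col 1 lands with bottom-row=5; cleared 0 line(s) (total 0); column heights now [0 8 6 2 0 0 0], max=8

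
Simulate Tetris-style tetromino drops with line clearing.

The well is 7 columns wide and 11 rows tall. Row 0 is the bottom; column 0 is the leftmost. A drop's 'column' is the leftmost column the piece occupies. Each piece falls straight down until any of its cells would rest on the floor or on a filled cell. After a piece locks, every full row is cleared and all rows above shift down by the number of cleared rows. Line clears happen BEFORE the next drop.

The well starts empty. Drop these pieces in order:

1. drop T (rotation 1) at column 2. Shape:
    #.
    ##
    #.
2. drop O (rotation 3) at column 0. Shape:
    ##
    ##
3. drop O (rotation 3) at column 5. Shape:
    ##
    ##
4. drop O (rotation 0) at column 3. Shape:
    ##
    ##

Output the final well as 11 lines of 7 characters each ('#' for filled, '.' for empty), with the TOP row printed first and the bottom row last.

Answer: .......
.......
.......
.......
.......
.......
.......
...##..
..###..
####.##
###..##

Derivation:
Drop 1: T rot1 at col 2 lands with bottom-row=0; cleared 0 line(s) (total 0); column heights now [0 0 3 2 0 0 0], max=3
Drop 2: O rot3 at col 0 lands with bottom-row=0; cleared 0 line(s) (total 0); column heights now [2 2 3 2 0 0 0], max=3
Drop 3: O rot3 at col 5 lands with bottom-row=0; cleared 0 line(s) (total 0); column heights now [2 2 3 2 0 2 2], max=3
Drop 4: O rot0 at col 3 lands with bottom-row=2; cleared 0 line(s) (total 0); column heights now [2 2 3 4 4 2 2], max=4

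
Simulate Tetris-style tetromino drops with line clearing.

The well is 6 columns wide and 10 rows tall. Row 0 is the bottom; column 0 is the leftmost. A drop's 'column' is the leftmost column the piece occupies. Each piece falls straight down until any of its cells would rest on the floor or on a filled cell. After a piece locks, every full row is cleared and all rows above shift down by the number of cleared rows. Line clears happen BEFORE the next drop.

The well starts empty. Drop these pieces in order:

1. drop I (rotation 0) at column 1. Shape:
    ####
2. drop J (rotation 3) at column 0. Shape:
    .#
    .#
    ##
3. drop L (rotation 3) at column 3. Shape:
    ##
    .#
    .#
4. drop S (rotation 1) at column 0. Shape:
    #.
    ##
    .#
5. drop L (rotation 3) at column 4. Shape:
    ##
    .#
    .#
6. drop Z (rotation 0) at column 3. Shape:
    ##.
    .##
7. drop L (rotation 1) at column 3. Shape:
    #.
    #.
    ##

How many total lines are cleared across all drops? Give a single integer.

Drop 1: I rot0 at col 1 lands with bottom-row=0; cleared 0 line(s) (total 0); column heights now [0 1 1 1 1 0], max=1
Drop 2: J rot3 at col 0 lands with bottom-row=1; cleared 0 line(s) (total 0); column heights now [2 4 1 1 1 0], max=4
Drop 3: L rot3 at col 3 lands with bottom-row=1; cleared 0 line(s) (total 0); column heights now [2 4 1 4 4 0], max=4
Drop 4: S rot1 at col 0 lands with bottom-row=4; cleared 0 line(s) (total 0); column heights now [7 6 1 4 4 0], max=7
Drop 5: L rot3 at col 4 lands with bottom-row=2; cleared 0 line(s) (total 0); column heights now [7 6 1 4 5 5], max=7
Drop 6: Z rot0 at col 3 lands with bottom-row=5; cleared 0 line(s) (total 0); column heights now [7 6 1 7 7 6], max=7
Drop 7: L rot1 at col 3 lands with bottom-row=7; cleared 0 line(s) (total 0); column heights now [7 6 1 10 8 6], max=10

Answer: 0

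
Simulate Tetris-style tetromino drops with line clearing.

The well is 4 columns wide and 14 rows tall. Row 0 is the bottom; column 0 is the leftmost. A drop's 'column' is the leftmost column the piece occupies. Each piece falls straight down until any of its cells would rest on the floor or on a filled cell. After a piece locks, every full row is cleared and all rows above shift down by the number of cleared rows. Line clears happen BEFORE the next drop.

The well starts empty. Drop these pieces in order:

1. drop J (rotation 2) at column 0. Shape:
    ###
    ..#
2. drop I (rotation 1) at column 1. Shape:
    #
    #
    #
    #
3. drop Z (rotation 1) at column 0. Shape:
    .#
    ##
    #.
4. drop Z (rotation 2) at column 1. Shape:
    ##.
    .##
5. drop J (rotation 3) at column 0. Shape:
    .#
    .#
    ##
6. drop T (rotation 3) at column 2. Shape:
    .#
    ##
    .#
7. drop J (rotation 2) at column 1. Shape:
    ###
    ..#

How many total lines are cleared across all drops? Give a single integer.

Answer: 1

Derivation:
Drop 1: J rot2 at col 0 lands with bottom-row=0; cleared 0 line(s) (total 0); column heights now [2 2 2 0], max=2
Drop 2: I rot1 at col 1 lands with bottom-row=2; cleared 0 line(s) (total 0); column heights now [2 6 2 0], max=6
Drop 3: Z rot1 at col 0 lands with bottom-row=5; cleared 0 line(s) (total 0); column heights now [7 8 2 0], max=8
Drop 4: Z rot2 at col 1 lands with bottom-row=7; cleared 0 line(s) (total 0); column heights now [7 9 9 8], max=9
Drop 5: J rot3 at col 0 lands with bottom-row=9; cleared 0 line(s) (total 0); column heights now [10 12 9 8], max=12
Drop 6: T rot3 at col 2 lands with bottom-row=8; cleared 1 line(s) (total 1); column heights now [7 11 9 10], max=11
Drop 7: J rot2 at col 1 lands with bottom-row=10; cleared 0 line(s) (total 1); column heights now [7 12 12 12], max=12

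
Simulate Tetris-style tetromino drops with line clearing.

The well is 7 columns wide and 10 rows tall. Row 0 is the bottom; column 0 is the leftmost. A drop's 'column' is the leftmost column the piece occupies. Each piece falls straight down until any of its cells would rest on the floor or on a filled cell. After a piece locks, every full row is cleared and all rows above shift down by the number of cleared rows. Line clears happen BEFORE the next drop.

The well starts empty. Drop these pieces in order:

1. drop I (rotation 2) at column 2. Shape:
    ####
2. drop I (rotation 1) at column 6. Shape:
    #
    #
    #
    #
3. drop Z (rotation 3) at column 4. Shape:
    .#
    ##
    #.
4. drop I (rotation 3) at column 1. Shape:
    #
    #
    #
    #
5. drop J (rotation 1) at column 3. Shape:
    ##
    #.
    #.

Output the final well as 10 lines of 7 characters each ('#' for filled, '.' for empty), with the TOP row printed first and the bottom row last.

Answer: .......
.......
.......
.......
.......
.......
.#.####
.#.####
.#.##.#
.######

Derivation:
Drop 1: I rot2 at col 2 lands with bottom-row=0; cleared 0 line(s) (total 0); column heights now [0 0 1 1 1 1 0], max=1
Drop 2: I rot1 at col 6 lands with bottom-row=0; cleared 0 line(s) (total 0); column heights now [0 0 1 1 1 1 4], max=4
Drop 3: Z rot3 at col 4 lands with bottom-row=1; cleared 0 line(s) (total 0); column heights now [0 0 1 1 3 4 4], max=4
Drop 4: I rot3 at col 1 lands with bottom-row=0; cleared 0 line(s) (total 0); column heights now [0 4 1 1 3 4 4], max=4
Drop 5: J rot1 at col 3 lands with bottom-row=1; cleared 0 line(s) (total 0); column heights now [0 4 1 4 4 4 4], max=4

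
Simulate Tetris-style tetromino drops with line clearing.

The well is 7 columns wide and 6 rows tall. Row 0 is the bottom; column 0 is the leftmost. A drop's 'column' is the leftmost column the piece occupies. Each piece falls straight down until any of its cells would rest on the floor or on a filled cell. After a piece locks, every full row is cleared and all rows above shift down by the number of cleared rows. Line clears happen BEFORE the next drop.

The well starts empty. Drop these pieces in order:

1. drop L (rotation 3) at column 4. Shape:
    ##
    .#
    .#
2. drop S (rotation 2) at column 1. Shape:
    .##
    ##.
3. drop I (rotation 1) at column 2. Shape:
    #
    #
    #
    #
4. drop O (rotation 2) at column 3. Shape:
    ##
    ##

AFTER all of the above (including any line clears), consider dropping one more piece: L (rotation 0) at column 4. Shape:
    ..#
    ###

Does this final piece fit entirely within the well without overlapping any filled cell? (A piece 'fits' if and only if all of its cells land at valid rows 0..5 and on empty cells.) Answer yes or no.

Drop 1: L rot3 at col 4 lands with bottom-row=0; cleared 0 line(s) (total 0); column heights now [0 0 0 0 3 3 0], max=3
Drop 2: S rot2 at col 1 lands with bottom-row=0; cleared 0 line(s) (total 0); column heights now [0 1 2 2 3 3 0], max=3
Drop 3: I rot1 at col 2 lands with bottom-row=2; cleared 0 line(s) (total 0); column heights now [0 1 6 2 3 3 0], max=6
Drop 4: O rot2 at col 3 lands with bottom-row=3; cleared 0 line(s) (total 0); column heights now [0 1 6 5 5 3 0], max=6
Test piece L rot0 at col 4 (width 3): heights before test = [0 1 6 5 5 3 0]; fits = False

Answer: no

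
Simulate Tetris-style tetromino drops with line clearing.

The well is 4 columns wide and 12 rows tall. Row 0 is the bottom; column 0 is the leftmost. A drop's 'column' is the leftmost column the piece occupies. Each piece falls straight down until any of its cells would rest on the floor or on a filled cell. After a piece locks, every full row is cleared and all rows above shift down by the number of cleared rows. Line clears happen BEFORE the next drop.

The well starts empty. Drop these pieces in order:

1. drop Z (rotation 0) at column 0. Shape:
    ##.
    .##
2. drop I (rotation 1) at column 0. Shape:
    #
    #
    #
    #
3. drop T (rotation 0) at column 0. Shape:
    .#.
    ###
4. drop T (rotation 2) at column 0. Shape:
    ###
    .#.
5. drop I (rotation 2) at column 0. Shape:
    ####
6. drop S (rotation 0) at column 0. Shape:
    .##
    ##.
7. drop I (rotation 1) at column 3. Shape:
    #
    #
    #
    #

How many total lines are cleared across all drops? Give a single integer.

Answer: 1

Derivation:
Drop 1: Z rot0 at col 0 lands with bottom-row=0; cleared 0 line(s) (total 0); column heights now [2 2 1 0], max=2
Drop 2: I rot1 at col 0 lands with bottom-row=2; cleared 0 line(s) (total 0); column heights now [6 2 1 0], max=6
Drop 3: T rot0 at col 0 lands with bottom-row=6; cleared 0 line(s) (total 0); column heights now [7 8 7 0], max=8
Drop 4: T rot2 at col 0 lands with bottom-row=8; cleared 0 line(s) (total 0); column heights now [10 10 10 0], max=10
Drop 5: I rot2 at col 0 lands with bottom-row=10; cleared 1 line(s) (total 1); column heights now [10 10 10 0], max=10
Drop 6: S rot0 at col 0 lands with bottom-row=10; cleared 0 line(s) (total 1); column heights now [11 12 12 0], max=12
Drop 7: I rot1 at col 3 lands with bottom-row=0; cleared 0 line(s) (total 1); column heights now [11 12 12 4], max=12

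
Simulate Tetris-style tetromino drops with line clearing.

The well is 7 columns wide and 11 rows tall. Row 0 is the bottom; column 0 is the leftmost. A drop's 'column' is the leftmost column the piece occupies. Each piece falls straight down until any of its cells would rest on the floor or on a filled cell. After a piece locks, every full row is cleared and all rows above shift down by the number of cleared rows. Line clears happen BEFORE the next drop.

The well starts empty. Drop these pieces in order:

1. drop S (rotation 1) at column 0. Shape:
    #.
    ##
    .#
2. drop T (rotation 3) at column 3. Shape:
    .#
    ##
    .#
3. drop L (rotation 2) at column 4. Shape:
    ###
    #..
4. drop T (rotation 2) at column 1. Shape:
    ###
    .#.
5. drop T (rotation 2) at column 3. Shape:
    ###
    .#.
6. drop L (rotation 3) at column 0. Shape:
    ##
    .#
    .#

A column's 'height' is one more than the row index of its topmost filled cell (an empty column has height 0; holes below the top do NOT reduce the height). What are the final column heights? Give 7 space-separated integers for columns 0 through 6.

Drop 1: S rot1 at col 0 lands with bottom-row=0; cleared 0 line(s) (total 0); column heights now [3 2 0 0 0 0 0], max=3
Drop 2: T rot3 at col 3 lands with bottom-row=0; cleared 0 line(s) (total 0); column heights now [3 2 0 2 3 0 0], max=3
Drop 3: L rot2 at col 4 lands with bottom-row=3; cleared 0 line(s) (total 0); column heights now [3 2 0 2 5 5 5], max=5
Drop 4: T rot2 at col 1 lands with bottom-row=1; cleared 0 line(s) (total 0); column heights now [3 3 3 3 5 5 5], max=5
Drop 5: T rot2 at col 3 lands with bottom-row=5; cleared 0 line(s) (total 0); column heights now [3 3 3 7 7 7 5], max=7
Drop 6: L rot3 at col 0 lands with bottom-row=3; cleared 0 line(s) (total 0); column heights now [6 6 3 7 7 7 5], max=7

Answer: 6 6 3 7 7 7 5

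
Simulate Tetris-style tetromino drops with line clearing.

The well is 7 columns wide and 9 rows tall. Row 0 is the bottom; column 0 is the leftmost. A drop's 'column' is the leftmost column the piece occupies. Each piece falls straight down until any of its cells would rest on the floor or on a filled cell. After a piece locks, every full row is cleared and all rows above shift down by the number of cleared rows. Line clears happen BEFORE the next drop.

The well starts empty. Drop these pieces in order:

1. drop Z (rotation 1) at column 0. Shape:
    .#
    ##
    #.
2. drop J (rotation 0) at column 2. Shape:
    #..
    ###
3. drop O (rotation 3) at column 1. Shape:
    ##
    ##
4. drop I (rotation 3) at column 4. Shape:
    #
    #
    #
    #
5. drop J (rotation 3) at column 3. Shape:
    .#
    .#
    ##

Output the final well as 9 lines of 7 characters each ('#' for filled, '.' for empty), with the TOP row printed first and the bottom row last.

Drop 1: Z rot1 at col 0 lands with bottom-row=0; cleared 0 line(s) (total 0); column heights now [2 3 0 0 0 0 0], max=3
Drop 2: J rot0 at col 2 lands with bottom-row=0; cleared 0 line(s) (total 0); column heights now [2 3 2 1 1 0 0], max=3
Drop 3: O rot3 at col 1 lands with bottom-row=3; cleared 0 line(s) (total 0); column heights now [2 5 5 1 1 0 0], max=5
Drop 4: I rot3 at col 4 lands with bottom-row=1; cleared 0 line(s) (total 0); column heights now [2 5 5 1 5 0 0], max=5
Drop 5: J rot3 at col 3 lands with bottom-row=5; cleared 0 line(s) (total 0); column heights now [2 5 5 6 8 0 0], max=8

Answer: .......
....#..
....#..
...##..
.##.#..
.##.#..
.#..#..
###.#..
#.###..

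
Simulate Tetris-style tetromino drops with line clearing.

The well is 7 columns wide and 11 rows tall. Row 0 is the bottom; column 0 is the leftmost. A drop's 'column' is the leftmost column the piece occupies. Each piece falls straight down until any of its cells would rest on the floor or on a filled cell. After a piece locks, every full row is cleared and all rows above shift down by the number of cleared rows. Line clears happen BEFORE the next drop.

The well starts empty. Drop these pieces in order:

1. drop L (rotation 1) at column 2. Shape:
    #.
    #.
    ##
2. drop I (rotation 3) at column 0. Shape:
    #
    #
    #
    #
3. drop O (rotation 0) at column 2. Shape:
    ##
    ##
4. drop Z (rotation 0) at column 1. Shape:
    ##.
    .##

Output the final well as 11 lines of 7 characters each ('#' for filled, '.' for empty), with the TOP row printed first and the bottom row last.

Answer: .......
.......
.......
.......
.##....
..##...
..##...
#.##...
#.#....
#.#....
#.##...

Derivation:
Drop 1: L rot1 at col 2 lands with bottom-row=0; cleared 0 line(s) (total 0); column heights now [0 0 3 1 0 0 0], max=3
Drop 2: I rot3 at col 0 lands with bottom-row=0; cleared 0 line(s) (total 0); column heights now [4 0 3 1 0 0 0], max=4
Drop 3: O rot0 at col 2 lands with bottom-row=3; cleared 0 line(s) (total 0); column heights now [4 0 5 5 0 0 0], max=5
Drop 4: Z rot0 at col 1 lands with bottom-row=5; cleared 0 line(s) (total 0); column heights now [4 7 7 6 0 0 0], max=7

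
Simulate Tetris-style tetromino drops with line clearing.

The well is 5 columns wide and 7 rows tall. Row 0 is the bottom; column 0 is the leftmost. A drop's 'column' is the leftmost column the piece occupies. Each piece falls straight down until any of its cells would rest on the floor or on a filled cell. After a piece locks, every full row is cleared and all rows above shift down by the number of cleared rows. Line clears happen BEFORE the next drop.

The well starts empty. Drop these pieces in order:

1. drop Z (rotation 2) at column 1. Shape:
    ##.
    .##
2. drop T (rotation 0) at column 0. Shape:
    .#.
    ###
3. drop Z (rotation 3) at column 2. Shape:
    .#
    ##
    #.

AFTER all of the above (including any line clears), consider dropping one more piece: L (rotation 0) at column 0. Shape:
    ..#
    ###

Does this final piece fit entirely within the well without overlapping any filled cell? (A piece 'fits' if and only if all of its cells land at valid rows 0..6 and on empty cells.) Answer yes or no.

Drop 1: Z rot2 at col 1 lands with bottom-row=0; cleared 0 line(s) (total 0); column heights now [0 2 2 1 0], max=2
Drop 2: T rot0 at col 0 lands with bottom-row=2; cleared 0 line(s) (total 0); column heights now [3 4 3 1 0], max=4
Drop 3: Z rot3 at col 2 lands with bottom-row=3; cleared 0 line(s) (total 0); column heights now [3 4 5 6 0], max=6
Test piece L rot0 at col 0 (width 3): heights before test = [3 4 5 6 0]; fits = True

Answer: yes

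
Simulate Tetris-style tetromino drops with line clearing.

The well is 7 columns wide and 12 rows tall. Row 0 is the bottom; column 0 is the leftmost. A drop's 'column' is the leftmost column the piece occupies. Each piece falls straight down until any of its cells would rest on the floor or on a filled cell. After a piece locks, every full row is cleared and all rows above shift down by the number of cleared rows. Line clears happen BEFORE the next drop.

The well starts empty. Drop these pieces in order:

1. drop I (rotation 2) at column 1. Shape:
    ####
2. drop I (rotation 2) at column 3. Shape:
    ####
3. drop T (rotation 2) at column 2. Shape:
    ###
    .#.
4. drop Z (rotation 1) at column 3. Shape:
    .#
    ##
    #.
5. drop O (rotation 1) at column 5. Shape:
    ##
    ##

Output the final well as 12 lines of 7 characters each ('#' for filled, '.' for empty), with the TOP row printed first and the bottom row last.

Drop 1: I rot2 at col 1 lands with bottom-row=0; cleared 0 line(s) (total 0); column heights now [0 1 1 1 1 0 0], max=1
Drop 2: I rot2 at col 3 lands with bottom-row=1; cleared 0 line(s) (total 0); column heights now [0 1 1 2 2 2 2], max=2
Drop 3: T rot2 at col 2 lands with bottom-row=2; cleared 0 line(s) (total 0); column heights now [0 1 4 4 4 2 2], max=4
Drop 4: Z rot1 at col 3 lands with bottom-row=4; cleared 0 line(s) (total 0); column heights now [0 1 4 6 7 2 2], max=7
Drop 5: O rot1 at col 5 lands with bottom-row=2; cleared 0 line(s) (total 0); column heights now [0 1 4 6 7 4 4], max=7

Answer: .......
.......
.......
.......
.......
....#..
...##..
...#...
..#####
...#.##
...####
.####..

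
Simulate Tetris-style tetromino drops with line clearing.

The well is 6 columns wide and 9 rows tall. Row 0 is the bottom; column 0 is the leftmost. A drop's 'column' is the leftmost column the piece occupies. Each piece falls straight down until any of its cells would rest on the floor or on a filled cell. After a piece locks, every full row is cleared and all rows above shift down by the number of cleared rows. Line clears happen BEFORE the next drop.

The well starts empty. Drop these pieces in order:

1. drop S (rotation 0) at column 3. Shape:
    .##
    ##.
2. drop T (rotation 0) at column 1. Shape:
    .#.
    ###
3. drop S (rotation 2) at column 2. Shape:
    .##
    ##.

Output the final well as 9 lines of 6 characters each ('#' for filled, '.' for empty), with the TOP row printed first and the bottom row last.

Answer: ......
......
......
......
...##.
..##..
..#...
.#####
...##.

Derivation:
Drop 1: S rot0 at col 3 lands with bottom-row=0; cleared 0 line(s) (total 0); column heights now [0 0 0 1 2 2], max=2
Drop 2: T rot0 at col 1 lands with bottom-row=1; cleared 0 line(s) (total 0); column heights now [0 2 3 2 2 2], max=3
Drop 3: S rot2 at col 2 lands with bottom-row=3; cleared 0 line(s) (total 0); column heights now [0 2 4 5 5 2], max=5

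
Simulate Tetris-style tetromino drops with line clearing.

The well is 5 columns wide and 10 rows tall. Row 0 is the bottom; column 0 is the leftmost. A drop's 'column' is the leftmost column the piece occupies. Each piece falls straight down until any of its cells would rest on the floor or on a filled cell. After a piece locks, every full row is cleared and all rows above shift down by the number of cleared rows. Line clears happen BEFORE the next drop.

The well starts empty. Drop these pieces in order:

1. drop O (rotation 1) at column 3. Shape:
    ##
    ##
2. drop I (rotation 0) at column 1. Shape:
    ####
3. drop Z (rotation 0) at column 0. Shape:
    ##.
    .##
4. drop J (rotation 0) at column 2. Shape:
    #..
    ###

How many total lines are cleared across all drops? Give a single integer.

Drop 1: O rot1 at col 3 lands with bottom-row=0; cleared 0 line(s) (total 0); column heights now [0 0 0 2 2], max=2
Drop 2: I rot0 at col 1 lands with bottom-row=2; cleared 0 line(s) (total 0); column heights now [0 3 3 3 3], max=3
Drop 3: Z rot0 at col 0 lands with bottom-row=3; cleared 0 line(s) (total 0); column heights now [5 5 4 3 3], max=5
Drop 4: J rot0 at col 2 lands with bottom-row=4; cleared 1 line(s) (total 1); column heights now [0 4 5 3 3], max=5

Answer: 1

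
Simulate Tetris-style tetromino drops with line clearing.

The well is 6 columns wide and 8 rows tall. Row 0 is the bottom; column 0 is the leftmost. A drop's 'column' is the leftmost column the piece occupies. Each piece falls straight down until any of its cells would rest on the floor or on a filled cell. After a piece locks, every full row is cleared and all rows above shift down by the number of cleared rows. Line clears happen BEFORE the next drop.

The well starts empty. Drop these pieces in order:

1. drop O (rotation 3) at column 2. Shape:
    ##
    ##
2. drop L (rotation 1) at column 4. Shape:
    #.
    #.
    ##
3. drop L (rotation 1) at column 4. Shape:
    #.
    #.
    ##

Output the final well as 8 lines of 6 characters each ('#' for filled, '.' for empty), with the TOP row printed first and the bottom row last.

Answer: ......
......
....#.
....#.
....##
....#.
..###.
..####

Derivation:
Drop 1: O rot3 at col 2 lands with bottom-row=0; cleared 0 line(s) (total 0); column heights now [0 0 2 2 0 0], max=2
Drop 2: L rot1 at col 4 lands with bottom-row=0; cleared 0 line(s) (total 0); column heights now [0 0 2 2 3 1], max=3
Drop 3: L rot1 at col 4 lands with bottom-row=3; cleared 0 line(s) (total 0); column heights now [0 0 2 2 6 4], max=6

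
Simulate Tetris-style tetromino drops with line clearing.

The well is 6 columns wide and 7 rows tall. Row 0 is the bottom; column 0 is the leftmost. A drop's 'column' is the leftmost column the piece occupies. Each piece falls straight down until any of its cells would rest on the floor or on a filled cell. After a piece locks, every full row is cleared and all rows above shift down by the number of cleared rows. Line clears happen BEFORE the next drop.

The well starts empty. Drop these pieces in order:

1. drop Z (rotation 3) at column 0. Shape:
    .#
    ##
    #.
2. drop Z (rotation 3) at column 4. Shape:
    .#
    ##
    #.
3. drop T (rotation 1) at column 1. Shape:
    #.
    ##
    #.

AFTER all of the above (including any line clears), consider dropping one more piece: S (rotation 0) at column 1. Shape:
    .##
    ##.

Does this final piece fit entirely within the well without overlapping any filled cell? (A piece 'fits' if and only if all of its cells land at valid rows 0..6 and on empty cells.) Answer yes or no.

Drop 1: Z rot3 at col 0 lands with bottom-row=0; cleared 0 line(s) (total 0); column heights now [2 3 0 0 0 0], max=3
Drop 2: Z rot3 at col 4 lands with bottom-row=0; cleared 0 line(s) (total 0); column heights now [2 3 0 0 2 3], max=3
Drop 3: T rot1 at col 1 lands with bottom-row=3; cleared 0 line(s) (total 0); column heights now [2 6 5 0 2 3], max=6
Test piece S rot0 at col 1 (width 3): heights before test = [2 6 5 0 2 3]; fits = False

Answer: no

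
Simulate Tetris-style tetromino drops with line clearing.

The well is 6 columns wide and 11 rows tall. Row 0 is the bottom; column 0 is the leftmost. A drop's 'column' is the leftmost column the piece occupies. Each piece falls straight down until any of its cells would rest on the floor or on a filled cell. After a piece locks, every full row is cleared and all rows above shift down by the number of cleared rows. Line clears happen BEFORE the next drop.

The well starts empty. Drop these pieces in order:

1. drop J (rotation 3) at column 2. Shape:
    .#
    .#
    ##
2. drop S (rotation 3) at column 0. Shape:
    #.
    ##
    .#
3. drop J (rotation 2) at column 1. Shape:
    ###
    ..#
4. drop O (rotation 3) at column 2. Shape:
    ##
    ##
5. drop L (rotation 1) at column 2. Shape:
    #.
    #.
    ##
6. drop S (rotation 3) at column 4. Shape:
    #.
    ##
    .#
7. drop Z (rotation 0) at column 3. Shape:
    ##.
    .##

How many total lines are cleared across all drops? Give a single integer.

Drop 1: J rot3 at col 2 lands with bottom-row=0; cleared 0 line(s) (total 0); column heights now [0 0 1 3 0 0], max=3
Drop 2: S rot3 at col 0 lands with bottom-row=0; cleared 0 line(s) (total 0); column heights now [3 2 1 3 0 0], max=3
Drop 3: J rot2 at col 1 lands with bottom-row=3; cleared 0 line(s) (total 0); column heights now [3 5 5 5 0 0], max=5
Drop 4: O rot3 at col 2 lands with bottom-row=5; cleared 0 line(s) (total 0); column heights now [3 5 7 7 0 0], max=7
Drop 5: L rot1 at col 2 lands with bottom-row=7; cleared 0 line(s) (total 0); column heights now [3 5 10 8 0 0], max=10
Drop 6: S rot3 at col 4 lands with bottom-row=0; cleared 0 line(s) (total 0); column heights now [3 5 10 8 3 2], max=10
Drop 7: Z rot0 at col 3 lands with bottom-row=7; cleared 0 line(s) (total 0); column heights now [3 5 10 9 9 8], max=10

Answer: 0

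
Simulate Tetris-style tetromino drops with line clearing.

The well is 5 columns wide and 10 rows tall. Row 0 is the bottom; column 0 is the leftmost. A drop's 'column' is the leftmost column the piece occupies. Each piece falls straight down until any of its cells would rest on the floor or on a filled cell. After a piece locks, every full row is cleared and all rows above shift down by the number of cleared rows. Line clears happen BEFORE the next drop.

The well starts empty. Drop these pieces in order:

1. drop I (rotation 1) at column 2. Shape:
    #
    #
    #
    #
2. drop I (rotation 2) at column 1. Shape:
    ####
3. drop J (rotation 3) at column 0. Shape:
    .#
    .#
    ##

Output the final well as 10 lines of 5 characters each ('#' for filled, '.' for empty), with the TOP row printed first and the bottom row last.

Drop 1: I rot1 at col 2 lands with bottom-row=0; cleared 0 line(s) (total 0); column heights now [0 0 4 0 0], max=4
Drop 2: I rot2 at col 1 lands with bottom-row=4; cleared 0 line(s) (total 0); column heights now [0 5 5 5 5], max=5
Drop 3: J rot3 at col 0 lands with bottom-row=5; cleared 0 line(s) (total 0); column heights now [6 8 5 5 5], max=8

Answer: .....
.....
.#...
.#...
##...
.####
..#..
..#..
..#..
..#..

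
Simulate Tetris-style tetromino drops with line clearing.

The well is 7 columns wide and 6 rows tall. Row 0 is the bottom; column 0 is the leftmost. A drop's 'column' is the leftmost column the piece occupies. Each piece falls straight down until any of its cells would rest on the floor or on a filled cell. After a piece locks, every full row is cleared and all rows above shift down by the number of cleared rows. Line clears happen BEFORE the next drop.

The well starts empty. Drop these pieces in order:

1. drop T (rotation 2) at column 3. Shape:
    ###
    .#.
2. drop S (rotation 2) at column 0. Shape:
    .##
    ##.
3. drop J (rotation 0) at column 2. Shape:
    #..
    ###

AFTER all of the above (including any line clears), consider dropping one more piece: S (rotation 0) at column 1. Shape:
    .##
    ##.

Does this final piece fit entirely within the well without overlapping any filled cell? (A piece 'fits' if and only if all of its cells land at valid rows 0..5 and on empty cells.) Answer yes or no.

Answer: yes

Derivation:
Drop 1: T rot2 at col 3 lands with bottom-row=0; cleared 0 line(s) (total 0); column heights now [0 0 0 2 2 2 0], max=2
Drop 2: S rot2 at col 0 lands with bottom-row=0; cleared 0 line(s) (total 0); column heights now [1 2 2 2 2 2 0], max=2
Drop 3: J rot0 at col 2 lands with bottom-row=2; cleared 0 line(s) (total 0); column heights now [1 2 4 3 3 2 0], max=4
Test piece S rot0 at col 1 (width 3): heights before test = [1 2 4 3 3 2 0]; fits = True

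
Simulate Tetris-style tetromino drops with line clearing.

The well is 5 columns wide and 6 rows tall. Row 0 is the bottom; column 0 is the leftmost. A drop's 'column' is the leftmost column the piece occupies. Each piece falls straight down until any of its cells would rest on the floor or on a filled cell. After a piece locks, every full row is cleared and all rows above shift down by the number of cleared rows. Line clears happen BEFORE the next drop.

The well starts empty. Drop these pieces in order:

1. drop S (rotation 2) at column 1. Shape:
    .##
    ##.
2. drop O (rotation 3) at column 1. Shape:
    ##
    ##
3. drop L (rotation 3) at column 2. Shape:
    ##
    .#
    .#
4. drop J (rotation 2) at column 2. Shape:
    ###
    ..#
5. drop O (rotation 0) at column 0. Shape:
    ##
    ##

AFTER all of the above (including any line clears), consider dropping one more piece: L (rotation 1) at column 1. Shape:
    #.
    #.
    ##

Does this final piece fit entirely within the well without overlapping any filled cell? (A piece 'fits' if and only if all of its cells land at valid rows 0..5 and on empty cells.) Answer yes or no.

Drop 1: S rot2 at col 1 lands with bottom-row=0; cleared 0 line(s) (total 0); column heights now [0 1 2 2 0], max=2
Drop 2: O rot3 at col 1 lands with bottom-row=2; cleared 0 line(s) (total 0); column heights now [0 4 4 2 0], max=4
Drop 3: L rot3 at col 2 lands with bottom-row=2; cleared 0 line(s) (total 0); column heights now [0 4 5 5 0], max=5
Drop 4: J rot2 at col 2 lands with bottom-row=4; cleared 0 line(s) (total 0); column heights now [0 4 6 6 6], max=6
Drop 5: O rot0 at col 0 lands with bottom-row=4; cleared 2 line(s) (total 2); column heights now [0 4 4 4 0], max=4
Test piece L rot1 at col 1 (width 2): heights before test = [0 4 4 4 0]; fits = False

Answer: no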